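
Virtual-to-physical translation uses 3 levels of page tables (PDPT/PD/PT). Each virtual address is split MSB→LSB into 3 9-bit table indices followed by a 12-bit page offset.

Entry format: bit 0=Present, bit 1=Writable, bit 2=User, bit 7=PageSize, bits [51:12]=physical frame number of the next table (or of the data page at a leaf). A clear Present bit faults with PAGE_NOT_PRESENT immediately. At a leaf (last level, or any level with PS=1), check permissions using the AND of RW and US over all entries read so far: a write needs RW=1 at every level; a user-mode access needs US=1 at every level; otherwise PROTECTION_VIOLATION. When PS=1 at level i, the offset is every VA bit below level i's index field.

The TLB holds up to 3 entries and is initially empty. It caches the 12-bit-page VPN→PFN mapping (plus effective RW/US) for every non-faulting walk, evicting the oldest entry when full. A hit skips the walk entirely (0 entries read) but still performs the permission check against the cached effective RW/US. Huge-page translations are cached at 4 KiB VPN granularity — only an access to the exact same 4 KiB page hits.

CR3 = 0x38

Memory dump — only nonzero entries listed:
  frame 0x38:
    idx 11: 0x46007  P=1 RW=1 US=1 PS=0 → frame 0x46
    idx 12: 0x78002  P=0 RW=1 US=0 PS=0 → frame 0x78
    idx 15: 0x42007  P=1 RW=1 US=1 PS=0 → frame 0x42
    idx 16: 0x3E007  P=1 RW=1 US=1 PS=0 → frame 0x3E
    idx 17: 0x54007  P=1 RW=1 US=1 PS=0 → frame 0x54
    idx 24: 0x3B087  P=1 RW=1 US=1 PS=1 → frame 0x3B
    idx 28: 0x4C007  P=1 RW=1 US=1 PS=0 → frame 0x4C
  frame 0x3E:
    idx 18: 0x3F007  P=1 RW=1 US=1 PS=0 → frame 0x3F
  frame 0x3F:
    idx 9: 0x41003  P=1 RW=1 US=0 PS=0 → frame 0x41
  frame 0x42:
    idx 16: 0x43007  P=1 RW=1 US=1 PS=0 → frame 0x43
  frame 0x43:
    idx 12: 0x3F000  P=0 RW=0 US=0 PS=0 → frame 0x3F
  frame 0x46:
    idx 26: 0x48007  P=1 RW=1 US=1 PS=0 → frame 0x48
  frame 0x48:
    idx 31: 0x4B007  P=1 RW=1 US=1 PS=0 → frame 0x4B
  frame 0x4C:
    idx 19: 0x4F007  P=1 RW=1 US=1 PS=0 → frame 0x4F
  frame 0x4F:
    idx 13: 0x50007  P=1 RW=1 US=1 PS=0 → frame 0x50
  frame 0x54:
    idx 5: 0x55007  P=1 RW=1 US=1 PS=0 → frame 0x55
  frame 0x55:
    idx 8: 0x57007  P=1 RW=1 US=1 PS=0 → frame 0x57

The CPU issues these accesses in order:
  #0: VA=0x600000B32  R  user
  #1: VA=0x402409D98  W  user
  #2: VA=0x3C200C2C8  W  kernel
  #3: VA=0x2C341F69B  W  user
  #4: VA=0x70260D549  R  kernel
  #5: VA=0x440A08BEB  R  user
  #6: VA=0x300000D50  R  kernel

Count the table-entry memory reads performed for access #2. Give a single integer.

Per-access translation:
#0 VA=0x600000B32 (r,user):
  lvl0: tbl 0x38, slot 24 ⇒ 0x3B087 (P1/RW1/US1/PS1)
  ⇒ phys 0x3BB32 (huge @L0)  [1 reads]
#1 VA=0x402409D98 (w,user):
  lvl0: tbl 0x38, slot 16 ⇒ 0x3E007 (P1/RW1/US1/PS0)
  lvl1: tbl 0x3E, slot 18 ⇒ 0x3F007 (P1/RW1/US1/PS0)
  lvl2: tbl 0x3F, slot 9 ⇒ 0x41003 (P1/RW1/US0/PS0)
  → PROTECTION_VIOLATION  (3 entries read)
#2 VA=0x3C200C2C8 (w,kernel):
  lvl0: tbl 0x38, slot 15 ⇒ 0x42007 (P1/RW1/US1/PS0)
  lvl1: tbl 0x42, slot 16 ⇒ 0x43007 (P1/RW1/US1/PS0)
  lvl2: tbl 0x43, slot 12 ⇒ 0x3F000 (P0/RW0/US0/PS0)
  → PAGE_NOT_PRESENT  (3 entries read)
#3 VA=0x2C341F69B (w,user):
  lvl0: tbl 0x38, slot 11 ⇒ 0x46007 (P1/RW1/US1/PS0)
  lvl1: tbl 0x46, slot 26 ⇒ 0x48007 (P1/RW1/US1/PS0)
  lvl2: tbl 0x48, slot 31 ⇒ 0x4B007 (P1/RW1/US1/PS0)
  ⇒ phys 0x4B69B  [3 reads]
#4 VA=0x70260D549 (r,kernel):
  lvl0: tbl 0x38, slot 28 ⇒ 0x4C007 (P1/RW1/US1/PS0)
  lvl1: tbl 0x4C, slot 19 ⇒ 0x4F007 (P1/RW1/US1/PS0)
  lvl2: tbl 0x4F, slot 13 ⇒ 0x50007 (P1/RW1/US1/PS0)
  ⇒ phys 0x50549  [3 reads]
#5 VA=0x440A08BEB (r,user):
  lvl0: tbl 0x38, slot 17 ⇒ 0x54007 (P1/RW1/US1/PS0)
  lvl1: tbl 0x54, slot 5 ⇒ 0x55007 (P1/RW1/US1/PS0)
  lvl2: tbl 0x55, slot 8 ⇒ 0x57007 (P1/RW1/US1/PS0)
  ⇒ phys 0x57BEB  [3 reads]
#6 VA=0x300000D50 (r,kernel):
  lvl0: tbl 0x38, slot 12 ⇒ 0x78002 (P0/RW1/US0/PS0)
  → PAGE_NOT_PRESENT  (1 entries read)

Entries read for #2: 3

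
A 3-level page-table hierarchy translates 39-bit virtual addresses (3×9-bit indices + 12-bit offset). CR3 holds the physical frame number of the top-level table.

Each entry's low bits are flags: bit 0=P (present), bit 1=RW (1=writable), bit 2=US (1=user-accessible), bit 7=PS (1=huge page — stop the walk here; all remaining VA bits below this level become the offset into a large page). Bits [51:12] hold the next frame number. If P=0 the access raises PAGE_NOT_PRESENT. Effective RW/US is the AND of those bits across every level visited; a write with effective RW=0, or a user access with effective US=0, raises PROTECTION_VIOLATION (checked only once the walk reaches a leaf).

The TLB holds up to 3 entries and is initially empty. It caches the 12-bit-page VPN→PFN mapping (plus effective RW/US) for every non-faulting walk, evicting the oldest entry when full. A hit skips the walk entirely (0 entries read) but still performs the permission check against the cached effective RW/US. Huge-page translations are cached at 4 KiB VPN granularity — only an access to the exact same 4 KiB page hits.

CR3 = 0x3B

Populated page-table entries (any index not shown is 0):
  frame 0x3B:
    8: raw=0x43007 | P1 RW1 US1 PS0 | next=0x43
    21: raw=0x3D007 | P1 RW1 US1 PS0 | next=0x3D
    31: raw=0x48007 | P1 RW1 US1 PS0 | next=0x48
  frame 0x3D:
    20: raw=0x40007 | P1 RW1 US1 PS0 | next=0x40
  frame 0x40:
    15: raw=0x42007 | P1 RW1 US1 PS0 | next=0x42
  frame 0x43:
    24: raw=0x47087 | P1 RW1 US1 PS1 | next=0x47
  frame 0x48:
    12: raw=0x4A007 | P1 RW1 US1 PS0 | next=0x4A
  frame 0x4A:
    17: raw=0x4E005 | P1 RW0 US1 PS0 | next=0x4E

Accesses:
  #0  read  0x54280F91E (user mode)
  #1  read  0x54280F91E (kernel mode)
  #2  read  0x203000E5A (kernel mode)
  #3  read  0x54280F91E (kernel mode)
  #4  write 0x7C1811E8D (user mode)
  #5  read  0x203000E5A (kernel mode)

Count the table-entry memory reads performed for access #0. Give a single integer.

Walk each access:
#0 VA=0x54280F91E (r,user):
  L0 @0x3B[21] → 0x3D007  P=1,RW=1,US=1,PS=0
  L1 @0x3D[20] → 0x40007  P=1,RW=1,US=1,PS=0
  L2 @0x40[15] → 0x42007  P=1,RW=1,US=1,PS=0
  → PA=0x4291E  (3 entries read)
#1 VA=0x54280F91E (r,kernel):
  TLB hit vpn=0x54280F → PA=0x4291E
#2 VA=0x203000E5A (r,kernel):
  L0 @0x3B[8] → 0x43007  P=1,RW=1,US=1,PS=0
  L1 @0x43[24] → 0x47087  P=1,RW=1,US=1,PS=1
  → PA=0x47E5A (huge @L1)  (2 entries read)
#3 VA=0x54280F91E (r,kernel):
  TLB hit vpn=0x54280F → PA=0x4291E
#4 VA=0x7C1811E8D (w,user):
  L0 @0x3B[31] → 0x48007  P=1,RW=1,US=1,PS=0
  L1 @0x48[12] → 0x4A007  P=1,RW=1,US=1,PS=0
  L2 @0x4A[17] → 0x4E005  P=1,RW=0,US=1,PS=0
  → PROTECTION_VIOLATION  (3 entries read)
#5 VA=0x203000E5A (r,kernel):
  TLB hit vpn=0x203000 → PA=0x47E5A

Entries read for #0: 3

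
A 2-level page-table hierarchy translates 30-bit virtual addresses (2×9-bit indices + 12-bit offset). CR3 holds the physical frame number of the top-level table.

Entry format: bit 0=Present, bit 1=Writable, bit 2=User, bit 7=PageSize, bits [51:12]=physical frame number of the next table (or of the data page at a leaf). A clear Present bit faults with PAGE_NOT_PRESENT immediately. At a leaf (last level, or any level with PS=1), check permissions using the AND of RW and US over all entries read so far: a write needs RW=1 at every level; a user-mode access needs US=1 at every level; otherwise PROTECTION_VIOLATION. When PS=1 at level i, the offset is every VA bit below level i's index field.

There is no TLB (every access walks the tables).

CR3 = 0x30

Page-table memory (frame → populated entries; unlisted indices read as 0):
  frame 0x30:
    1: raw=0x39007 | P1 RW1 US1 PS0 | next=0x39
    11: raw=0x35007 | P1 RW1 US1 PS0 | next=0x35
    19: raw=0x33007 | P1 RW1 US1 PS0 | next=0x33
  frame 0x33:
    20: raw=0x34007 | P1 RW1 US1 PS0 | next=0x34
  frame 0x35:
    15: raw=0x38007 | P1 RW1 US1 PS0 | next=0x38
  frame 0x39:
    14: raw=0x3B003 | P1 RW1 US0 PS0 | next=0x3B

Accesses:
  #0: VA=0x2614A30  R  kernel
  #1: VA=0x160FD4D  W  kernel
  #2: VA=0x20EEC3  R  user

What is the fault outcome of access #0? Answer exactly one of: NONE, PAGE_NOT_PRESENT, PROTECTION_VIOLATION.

Trace:
#0 VA=0x2614A30 (r,kernel):
  [0] read 0x30 idx=19: raw=0x33007 flags P=1 W=1 U=1 S=0
  [1] read 0x33 idx=20: raw=0x34007 flags P=1 W=1 U=1 S=0
  ⇒ phys 0x34A30  [2 reads]
#1 VA=0x160FD4D (w,kernel):
  [0] read 0x30 idx=11: raw=0x35007 flags P=1 W=1 U=1 S=0
  [1] read 0x35 idx=15: raw=0x38007 flags P=1 W=1 U=1 S=0
  ⇒ phys 0x38D4D  [2 reads]
#2 VA=0x20EEC3 (r,user):
  [0] read 0x30 idx=1: raw=0x39007 flags P=1 W=1 U=1 S=0
  [1] read 0x39 idx=14: raw=0x3B003 flags P=1 W=1 U=0 S=0
  → PROTECTION_VIOLATION  (2 entries read)

Access #0 fault: NONE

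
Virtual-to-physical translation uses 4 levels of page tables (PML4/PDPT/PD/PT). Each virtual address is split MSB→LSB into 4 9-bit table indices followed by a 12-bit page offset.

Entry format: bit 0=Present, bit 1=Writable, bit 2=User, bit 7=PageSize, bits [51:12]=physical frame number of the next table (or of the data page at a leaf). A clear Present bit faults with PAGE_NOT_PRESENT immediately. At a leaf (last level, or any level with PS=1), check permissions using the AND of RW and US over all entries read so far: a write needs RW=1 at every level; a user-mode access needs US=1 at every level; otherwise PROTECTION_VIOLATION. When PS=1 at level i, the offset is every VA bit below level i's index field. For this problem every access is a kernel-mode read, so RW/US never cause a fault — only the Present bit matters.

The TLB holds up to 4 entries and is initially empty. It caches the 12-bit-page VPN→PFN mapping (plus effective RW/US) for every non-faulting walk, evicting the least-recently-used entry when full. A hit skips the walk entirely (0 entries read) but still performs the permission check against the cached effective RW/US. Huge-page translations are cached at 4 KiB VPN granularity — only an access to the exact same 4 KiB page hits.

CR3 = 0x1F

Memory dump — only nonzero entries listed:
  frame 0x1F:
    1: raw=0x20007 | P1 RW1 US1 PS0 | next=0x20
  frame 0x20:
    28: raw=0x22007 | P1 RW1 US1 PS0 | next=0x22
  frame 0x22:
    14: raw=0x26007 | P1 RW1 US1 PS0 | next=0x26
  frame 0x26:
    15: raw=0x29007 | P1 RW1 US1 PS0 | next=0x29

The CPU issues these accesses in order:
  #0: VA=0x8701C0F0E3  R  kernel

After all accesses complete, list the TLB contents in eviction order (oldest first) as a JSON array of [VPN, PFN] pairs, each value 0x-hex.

Per-access translation:
#0 VA=0x8701C0F0E3 (r,kernel):
  [0] read 0x1F idx=1: raw=0x20007 flags P=1 W=1 U=1 S=0
  [1] read 0x20 idx=28: raw=0x22007 flags P=1 W=1 U=1 S=0
  [2] read 0x22 idx=14: raw=0x26007 flags P=1 W=1 U=1 S=0
  [3] read 0x26 idx=15: raw=0x29007 flags P=1 W=1 U=1 S=0
  → PA=0x290E3  (4 entries read)

TLB: [["0x8701C0F", "0x29"]]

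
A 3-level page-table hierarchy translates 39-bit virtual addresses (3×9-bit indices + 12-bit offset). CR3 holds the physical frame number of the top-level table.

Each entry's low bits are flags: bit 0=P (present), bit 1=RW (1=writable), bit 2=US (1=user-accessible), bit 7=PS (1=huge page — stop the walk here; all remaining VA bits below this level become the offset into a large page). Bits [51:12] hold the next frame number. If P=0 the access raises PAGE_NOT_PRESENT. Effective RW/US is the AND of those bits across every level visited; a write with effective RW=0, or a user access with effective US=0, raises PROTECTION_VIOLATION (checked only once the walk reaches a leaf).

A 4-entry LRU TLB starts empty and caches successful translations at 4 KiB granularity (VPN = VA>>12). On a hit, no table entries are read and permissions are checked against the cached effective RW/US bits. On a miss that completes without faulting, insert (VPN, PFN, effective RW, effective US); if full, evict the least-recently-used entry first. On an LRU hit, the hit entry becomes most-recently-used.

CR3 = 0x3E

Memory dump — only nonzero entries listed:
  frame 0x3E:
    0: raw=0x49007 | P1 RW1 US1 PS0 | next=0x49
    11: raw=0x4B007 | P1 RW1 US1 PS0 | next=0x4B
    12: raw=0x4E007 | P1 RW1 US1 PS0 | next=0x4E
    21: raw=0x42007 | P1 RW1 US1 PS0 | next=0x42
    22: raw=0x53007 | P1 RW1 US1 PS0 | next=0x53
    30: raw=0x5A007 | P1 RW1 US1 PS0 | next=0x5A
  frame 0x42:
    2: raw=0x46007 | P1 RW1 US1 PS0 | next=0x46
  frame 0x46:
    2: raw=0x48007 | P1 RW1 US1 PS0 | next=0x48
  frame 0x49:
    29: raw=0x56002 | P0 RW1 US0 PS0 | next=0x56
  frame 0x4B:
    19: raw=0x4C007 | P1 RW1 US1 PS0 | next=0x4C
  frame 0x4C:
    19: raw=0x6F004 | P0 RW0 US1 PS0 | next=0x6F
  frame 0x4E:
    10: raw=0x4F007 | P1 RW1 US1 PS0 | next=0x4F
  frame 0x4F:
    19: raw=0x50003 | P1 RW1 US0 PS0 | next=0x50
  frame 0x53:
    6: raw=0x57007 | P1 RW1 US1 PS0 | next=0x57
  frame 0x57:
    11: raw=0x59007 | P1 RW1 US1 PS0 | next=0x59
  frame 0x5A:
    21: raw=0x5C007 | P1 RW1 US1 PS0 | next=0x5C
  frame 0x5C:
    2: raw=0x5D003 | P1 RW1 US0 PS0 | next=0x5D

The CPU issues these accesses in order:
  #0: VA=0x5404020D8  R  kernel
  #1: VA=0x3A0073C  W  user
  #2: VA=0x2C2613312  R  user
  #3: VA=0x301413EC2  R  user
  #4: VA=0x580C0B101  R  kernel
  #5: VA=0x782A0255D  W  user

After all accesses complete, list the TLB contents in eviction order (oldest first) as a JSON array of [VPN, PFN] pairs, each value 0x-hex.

Trace:
#0 VA=0x5404020D8 (r,kernel):
  lvl0: tbl 0x3E, slot 21 ⇒ 0x42007 (P1/RW1/US1/PS0)
  lvl1: tbl 0x42, slot 2 ⇒ 0x46007 (P1/RW1/US1/PS0)
  lvl2: tbl 0x46, slot 2 ⇒ 0x48007 (P1/RW1/US1/PS0)
  → PA=0x480D8  (3 entries read)
#1 VA=0x3A0073C (w,user):
  lvl0: tbl 0x3E, slot 0 ⇒ 0x49007 (P1/RW1/US1/PS0)
  lvl1: tbl 0x49, slot 29 ⇒ 0x56002 (P0/RW1/US0/PS0)
  ⇒ fault: PAGE_NOT_PRESENT  — 2 lookups
#2 VA=0x2C2613312 (r,user):
  lvl0: tbl 0x3E, slot 11 ⇒ 0x4B007 (P1/RW1/US1/PS0)
  lvl1: tbl 0x4B, slot 19 ⇒ 0x4C007 (P1/RW1/US1/PS0)
  lvl2: tbl 0x4C, slot 19 ⇒ 0x6F004 (P0/RW0/US1/PS0)
  ⇒ fault: PAGE_NOT_PRESENT  — 3 lookups
#3 VA=0x301413EC2 (r,user):
  lvl0: tbl 0x3E, slot 12 ⇒ 0x4E007 (P1/RW1/US1/PS0)
  lvl1: tbl 0x4E, slot 10 ⇒ 0x4F007 (P1/RW1/US1/PS0)
  lvl2: tbl 0x4F, slot 19 ⇒ 0x50003 (P1/RW1/US0/PS0)
  ⇒ fault: PROTECTION_VIOLATION  — 3 lookups
#4 VA=0x580C0B101 (r,kernel):
  lvl0: tbl 0x3E, slot 22 ⇒ 0x53007 (P1/RW1/US1/PS0)
  lvl1: tbl 0x53, slot 6 ⇒ 0x57007 (P1/RW1/US1/PS0)
  lvl2: tbl 0x57, slot 11 ⇒ 0x59007 (P1/RW1/US1/PS0)
  → PA=0x59101  (3 entries read)
#5 VA=0x782A0255D (w,user):
  lvl0: tbl 0x3E, slot 30 ⇒ 0x5A007 (P1/RW1/US1/PS0)
  lvl1: tbl 0x5A, slot 21 ⇒ 0x5C007 (P1/RW1/US1/PS0)
  lvl2: tbl 0x5C, slot 2 ⇒ 0x5D003 (P1/RW1/US0/PS0)
  ⇒ fault: PROTECTION_VIOLATION  — 3 lookups

TLB: [["0x540402", "0x48"], ["0x580C0B", "0x59"]]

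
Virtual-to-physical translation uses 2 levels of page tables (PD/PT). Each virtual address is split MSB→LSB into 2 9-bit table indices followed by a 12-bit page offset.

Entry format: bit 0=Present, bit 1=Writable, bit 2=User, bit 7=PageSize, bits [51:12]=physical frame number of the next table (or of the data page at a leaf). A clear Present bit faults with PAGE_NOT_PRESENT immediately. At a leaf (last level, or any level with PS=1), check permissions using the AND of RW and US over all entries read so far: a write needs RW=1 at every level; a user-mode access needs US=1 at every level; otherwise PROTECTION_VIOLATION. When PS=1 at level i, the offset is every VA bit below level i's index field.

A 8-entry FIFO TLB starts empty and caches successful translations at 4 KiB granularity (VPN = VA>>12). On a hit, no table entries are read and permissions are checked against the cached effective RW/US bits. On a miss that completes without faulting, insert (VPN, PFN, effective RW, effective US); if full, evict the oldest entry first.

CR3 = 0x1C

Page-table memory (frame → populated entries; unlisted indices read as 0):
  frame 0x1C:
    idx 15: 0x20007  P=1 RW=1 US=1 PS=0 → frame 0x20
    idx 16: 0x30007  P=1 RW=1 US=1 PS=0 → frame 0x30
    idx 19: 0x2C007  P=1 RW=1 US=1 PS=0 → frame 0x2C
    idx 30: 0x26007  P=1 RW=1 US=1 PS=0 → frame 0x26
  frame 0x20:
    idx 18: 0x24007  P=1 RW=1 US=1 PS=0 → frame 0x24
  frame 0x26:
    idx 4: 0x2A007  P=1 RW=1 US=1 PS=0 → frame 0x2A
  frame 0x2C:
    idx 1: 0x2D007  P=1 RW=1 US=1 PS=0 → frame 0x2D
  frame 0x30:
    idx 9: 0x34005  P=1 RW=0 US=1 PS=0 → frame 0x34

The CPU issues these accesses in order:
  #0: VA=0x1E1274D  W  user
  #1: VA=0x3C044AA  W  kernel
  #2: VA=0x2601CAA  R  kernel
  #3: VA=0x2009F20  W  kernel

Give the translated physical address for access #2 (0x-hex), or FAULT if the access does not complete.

Trace:
#0 VA=0x1E1274D (w,user):
  [0] read 0x1C idx=15: raw=0x20007 flags P=1 W=1 U=1 S=0
  [1] read 0x20 idx=18: raw=0x24007 flags P=1 W=1 U=1 S=0
  → PA=0x2474D  (2 entries read)
#1 VA=0x3C044AA (w,kernel):
  [0] read 0x1C idx=30: raw=0x26007 flags P=1 W=1 U=1 S=0
  [1] read 0x26 idx=4: raw=0x2A007 flags P=1 W=1 U=1 S=0
  → PA=0x2A4AA  (2 entries read)
#2 VA=0x2601CAA (r,kernel):
  [0] read 0x1C idx=19: raw=0x2C007 flags P=1 W=1 U=1 S=0
  [1] read 0x2C idx=1: raw=0x2D007 flags P=1 W=1 U=1 S=0
  → PA=0x2DCAA  (2 entries read)
#3 VA=0x2009F20 (w,kernel):
  [0] read 0x1C idx=16: raw=0x30007 flags P=1 W=1 U=1 S=0
  [1] read 0x30 idx=9: raw=0x34005 flags P=1 W=0 U=1 S=0
  ✗ PROTECTION_VIOLATION  [2 reads]

Access #2 PA: 0x2DCAA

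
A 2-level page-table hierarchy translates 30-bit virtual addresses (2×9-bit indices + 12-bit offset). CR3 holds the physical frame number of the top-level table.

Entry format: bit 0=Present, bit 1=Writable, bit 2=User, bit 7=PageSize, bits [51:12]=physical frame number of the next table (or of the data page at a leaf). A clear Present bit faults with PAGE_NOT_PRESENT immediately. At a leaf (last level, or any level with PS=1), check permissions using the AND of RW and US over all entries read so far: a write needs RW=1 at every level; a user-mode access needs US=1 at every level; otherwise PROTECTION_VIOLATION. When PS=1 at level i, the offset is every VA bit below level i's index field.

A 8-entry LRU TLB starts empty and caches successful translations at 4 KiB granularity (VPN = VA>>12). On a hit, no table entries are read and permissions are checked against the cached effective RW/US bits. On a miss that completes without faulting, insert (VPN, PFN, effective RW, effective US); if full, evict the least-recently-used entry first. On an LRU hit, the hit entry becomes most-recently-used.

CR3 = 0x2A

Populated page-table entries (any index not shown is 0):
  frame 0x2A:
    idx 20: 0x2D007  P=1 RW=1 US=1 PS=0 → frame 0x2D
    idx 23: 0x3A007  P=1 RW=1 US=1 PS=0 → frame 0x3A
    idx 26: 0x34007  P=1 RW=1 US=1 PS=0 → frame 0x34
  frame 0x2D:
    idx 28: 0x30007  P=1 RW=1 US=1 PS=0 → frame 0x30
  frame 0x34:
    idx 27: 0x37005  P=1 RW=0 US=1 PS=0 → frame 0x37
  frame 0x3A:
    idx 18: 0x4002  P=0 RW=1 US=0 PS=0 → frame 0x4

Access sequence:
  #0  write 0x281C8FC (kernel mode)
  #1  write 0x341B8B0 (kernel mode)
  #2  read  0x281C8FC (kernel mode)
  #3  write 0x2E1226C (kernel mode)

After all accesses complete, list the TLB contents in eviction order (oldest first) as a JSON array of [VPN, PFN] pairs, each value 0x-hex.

Trace:
#0 VA=0x281C8FC (w,kernel):
  L0 @0x2A[20] → 0x2D007  P=1,RW=1,US=1,PS=0
  L1 @0x2D[28] → 0x30007  P=1,RW=1,US=1,PS=0
  ✓ 0x308FC  — 2 lookups
#1 VA=0x341B8B0 (w,kernel):
  L0 @0x2A[26] → 0x34007  P=1,RW=1,US=1,PS=0
  L1 @0x34[27] → 0x37005  P=1,RW=0,US=1,PS=0
  ✗ PROTECTION_VIOLATION  [2 reads]
#2 VA=0x281C8FC (r,kernel):
  TLB hit vpn=0x281C → PA=0x308FC
#3 VA=0x2E1226C (w,kernel):
  L0 @0x2A[23] → 0x3A007  P=1,RW=1,US=1,PS=0
  L1 @0x3A[18] → 0x4002  P=0,RW=1,US=0,PS=0
  ✗ PAGE_NOT_PRESENT  [2 reads]

TLB: [["0x281C", "0x30"]]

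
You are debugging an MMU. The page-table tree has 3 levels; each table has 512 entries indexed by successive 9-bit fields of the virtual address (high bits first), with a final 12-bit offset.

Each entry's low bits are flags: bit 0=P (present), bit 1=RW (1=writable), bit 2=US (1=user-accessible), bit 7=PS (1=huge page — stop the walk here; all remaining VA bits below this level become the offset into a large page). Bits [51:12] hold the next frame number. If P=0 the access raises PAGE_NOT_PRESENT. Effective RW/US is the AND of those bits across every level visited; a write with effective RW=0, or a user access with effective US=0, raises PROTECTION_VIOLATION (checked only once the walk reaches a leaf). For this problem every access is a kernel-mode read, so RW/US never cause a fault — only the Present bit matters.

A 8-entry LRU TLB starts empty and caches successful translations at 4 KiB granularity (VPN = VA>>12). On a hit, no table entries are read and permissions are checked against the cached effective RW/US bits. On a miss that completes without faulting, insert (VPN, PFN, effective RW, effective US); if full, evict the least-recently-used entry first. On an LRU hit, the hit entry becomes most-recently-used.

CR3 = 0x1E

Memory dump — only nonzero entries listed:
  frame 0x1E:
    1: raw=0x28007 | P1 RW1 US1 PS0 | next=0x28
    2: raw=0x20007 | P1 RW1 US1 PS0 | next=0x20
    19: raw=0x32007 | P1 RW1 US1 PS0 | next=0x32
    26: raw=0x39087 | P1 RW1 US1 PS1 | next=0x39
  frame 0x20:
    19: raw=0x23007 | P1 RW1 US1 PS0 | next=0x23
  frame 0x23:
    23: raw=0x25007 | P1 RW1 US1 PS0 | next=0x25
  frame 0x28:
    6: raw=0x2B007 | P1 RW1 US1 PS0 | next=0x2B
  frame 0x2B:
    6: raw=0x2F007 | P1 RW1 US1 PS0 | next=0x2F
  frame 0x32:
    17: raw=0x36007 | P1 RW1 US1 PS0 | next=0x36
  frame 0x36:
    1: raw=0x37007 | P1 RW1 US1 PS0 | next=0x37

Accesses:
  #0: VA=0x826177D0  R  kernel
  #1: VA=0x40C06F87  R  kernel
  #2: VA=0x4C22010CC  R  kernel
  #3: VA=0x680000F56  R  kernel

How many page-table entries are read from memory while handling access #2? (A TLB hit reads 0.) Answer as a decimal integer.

Trace:
#0 VA=0x826177D0 (r,kernel):
  L0 @0x1E[2] → 0x20007  P=1,RW=1,US=1,PS=0
  L1 @0x20[19] → 0x23007  P=1,RW=1,US=1,PS=0
  L2 @0x23[23] → 0x25007  P=1,RW=1,US=1,PS=0
  → PA=0x257D0  (3 entries read)
#1 VA=0x40C06F87 (r,kernel):
  L0 @0x1E[1] → 0x28007  P=1,RW=1,US=1,PS=0
  L1 @0x28[6] → 0x2B007  P=1,RW=1,US=1,PS=0
  L2 @0x2B[6] → 0x2F007  P=1,RW=1,US=1,PS=0
  → PA=0x2FF87  (3 entries read)
#2 VA=0x4C22010CC (r,kernel):
  L0 @0x1E[19] → 0x32007  P=1,RW=1,US=1,PS=0
  L1 @0x32[17] → 0x36007  P=1,RW=1,US=1,PS=0
  L2 @0x36[1] → 0x37007  P=1,RW=1,US=1,PS=0
  → PA=0x370CC  (3 entries read)
#3 VA=0x680000F56 (r,kernel):
  L0 @0x1E[26] → 0x39087  P=1,RW=1,US=1,PS=1
  → PA=0x39F56 (huge @L0)  (1 entries read)

Entries read for #2: 3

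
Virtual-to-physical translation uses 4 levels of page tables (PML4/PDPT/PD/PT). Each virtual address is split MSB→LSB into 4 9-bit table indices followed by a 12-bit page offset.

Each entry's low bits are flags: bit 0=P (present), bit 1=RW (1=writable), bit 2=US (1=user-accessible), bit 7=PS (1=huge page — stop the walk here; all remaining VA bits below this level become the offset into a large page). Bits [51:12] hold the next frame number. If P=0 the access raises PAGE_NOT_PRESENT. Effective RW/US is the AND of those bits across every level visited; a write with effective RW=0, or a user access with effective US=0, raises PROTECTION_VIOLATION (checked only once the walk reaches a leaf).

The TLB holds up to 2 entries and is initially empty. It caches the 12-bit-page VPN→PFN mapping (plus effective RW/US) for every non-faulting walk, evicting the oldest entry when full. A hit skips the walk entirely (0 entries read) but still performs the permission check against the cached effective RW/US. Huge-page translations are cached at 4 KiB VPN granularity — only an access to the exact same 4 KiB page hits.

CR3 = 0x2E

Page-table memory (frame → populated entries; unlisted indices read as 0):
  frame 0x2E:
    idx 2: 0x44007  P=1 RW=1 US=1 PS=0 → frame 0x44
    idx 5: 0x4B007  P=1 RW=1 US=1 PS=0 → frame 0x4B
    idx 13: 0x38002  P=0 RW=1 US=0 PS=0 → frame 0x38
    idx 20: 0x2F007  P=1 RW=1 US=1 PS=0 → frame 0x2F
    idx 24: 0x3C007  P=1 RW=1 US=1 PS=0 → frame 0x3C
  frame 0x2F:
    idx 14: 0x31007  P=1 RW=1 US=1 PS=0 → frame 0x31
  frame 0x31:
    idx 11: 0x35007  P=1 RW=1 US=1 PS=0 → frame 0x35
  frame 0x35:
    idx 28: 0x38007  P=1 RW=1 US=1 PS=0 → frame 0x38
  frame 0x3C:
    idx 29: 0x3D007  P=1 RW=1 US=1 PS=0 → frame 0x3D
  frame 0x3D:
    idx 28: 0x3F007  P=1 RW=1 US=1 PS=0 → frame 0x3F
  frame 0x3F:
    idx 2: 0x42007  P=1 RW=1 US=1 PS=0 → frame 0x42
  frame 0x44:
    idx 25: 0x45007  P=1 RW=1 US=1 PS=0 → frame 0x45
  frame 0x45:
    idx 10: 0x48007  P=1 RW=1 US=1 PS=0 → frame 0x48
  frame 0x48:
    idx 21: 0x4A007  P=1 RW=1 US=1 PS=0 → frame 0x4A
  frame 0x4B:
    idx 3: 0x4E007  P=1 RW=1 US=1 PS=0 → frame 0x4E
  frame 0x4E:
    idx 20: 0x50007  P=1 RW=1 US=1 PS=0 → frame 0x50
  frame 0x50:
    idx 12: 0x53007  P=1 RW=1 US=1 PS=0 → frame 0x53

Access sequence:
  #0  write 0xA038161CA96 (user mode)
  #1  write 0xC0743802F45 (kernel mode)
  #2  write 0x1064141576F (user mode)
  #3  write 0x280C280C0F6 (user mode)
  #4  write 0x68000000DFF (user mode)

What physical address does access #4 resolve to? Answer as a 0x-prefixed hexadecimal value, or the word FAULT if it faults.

Per-access translation:
#0 VA=0xA038161CA96 (w,user):
  [0] read 0x2E idx=20: raw=0x2F007 flags P=1 W=1 U=1 S=0
  [1] read 0x2F idx=14: raw=0x31007 flags P=1 W=1 U=1 S=0
  [2] read 0x31 idx=11: raw=0x35007 flags P=1 W=1 U=1 S=0
  [3] read 0x35 idx=28: raw=0x38007 flags P=1 W=1 U=1 S=0
  → PA=0x38A96  (4 entries read)
#1 VA=0xC0743802F45 (w,kernel):
  [0] read 0x2E idx=24: raw=0x3C007 flags P=1 W=1 U=1 S=0
  [1] read 0x3C idx=29: raw=0x3D007 flags P=1 W=1 U=1 S=0
  [2] read 0x3D idx=28: raw=0x3F007 flags P=1 W=1 U=1 S=0
  [3] read 0x3F idx=2: raw=0x42007 flags P=1 W=1 U=1 S=0
  → PA=0x42F45  (4 entries read)
#2 VA=0x1064141576F (w,user):
  [0] read 0x2E idx=2: raw=0x44007 flags P=1 W=1 U=1 S=0
  [1] read 0x44 idx=25: raw=0x45007 flags P=1 W=1 U=1 S=0
  [2] read 0x45 idx=10: raw=0x48007 flags P=1 W=1 U=1 S=0
  [3] read 0x48 idx=21: raw=0x4A007 flags P=1 W=1 U=1 S=0
  → PA=0x4A76F  (4 entries read)
#3 VA=0x280C280C0F6 (w,user):
  [0] read 0x2E idx=5: raw=0x4B007 flags P=1 W=1 U=1 S=0
  [1] read 0x4B idx=3: raw=0x4E007 flags P=1 W=1 U=1 S=0
  [2] read 0x4E idx=20: raw=0x50007 flags P=1 W=1 U=1 S=0
  [3] read 0x50 idx=12: raw=0x53007 flags P=1 W=1 U=1 S=0
  → PA=0x530F6  (4 entries read)
#4 VA=0x68000000DFF (w,user):
  [0] read 0x2E idx=13: raw=0x38002 flags P=0 W=1 U=0 S=0
  ✗ PAGE_NOT_PRESENT  [1 reads]

Access #4 PA: FAULT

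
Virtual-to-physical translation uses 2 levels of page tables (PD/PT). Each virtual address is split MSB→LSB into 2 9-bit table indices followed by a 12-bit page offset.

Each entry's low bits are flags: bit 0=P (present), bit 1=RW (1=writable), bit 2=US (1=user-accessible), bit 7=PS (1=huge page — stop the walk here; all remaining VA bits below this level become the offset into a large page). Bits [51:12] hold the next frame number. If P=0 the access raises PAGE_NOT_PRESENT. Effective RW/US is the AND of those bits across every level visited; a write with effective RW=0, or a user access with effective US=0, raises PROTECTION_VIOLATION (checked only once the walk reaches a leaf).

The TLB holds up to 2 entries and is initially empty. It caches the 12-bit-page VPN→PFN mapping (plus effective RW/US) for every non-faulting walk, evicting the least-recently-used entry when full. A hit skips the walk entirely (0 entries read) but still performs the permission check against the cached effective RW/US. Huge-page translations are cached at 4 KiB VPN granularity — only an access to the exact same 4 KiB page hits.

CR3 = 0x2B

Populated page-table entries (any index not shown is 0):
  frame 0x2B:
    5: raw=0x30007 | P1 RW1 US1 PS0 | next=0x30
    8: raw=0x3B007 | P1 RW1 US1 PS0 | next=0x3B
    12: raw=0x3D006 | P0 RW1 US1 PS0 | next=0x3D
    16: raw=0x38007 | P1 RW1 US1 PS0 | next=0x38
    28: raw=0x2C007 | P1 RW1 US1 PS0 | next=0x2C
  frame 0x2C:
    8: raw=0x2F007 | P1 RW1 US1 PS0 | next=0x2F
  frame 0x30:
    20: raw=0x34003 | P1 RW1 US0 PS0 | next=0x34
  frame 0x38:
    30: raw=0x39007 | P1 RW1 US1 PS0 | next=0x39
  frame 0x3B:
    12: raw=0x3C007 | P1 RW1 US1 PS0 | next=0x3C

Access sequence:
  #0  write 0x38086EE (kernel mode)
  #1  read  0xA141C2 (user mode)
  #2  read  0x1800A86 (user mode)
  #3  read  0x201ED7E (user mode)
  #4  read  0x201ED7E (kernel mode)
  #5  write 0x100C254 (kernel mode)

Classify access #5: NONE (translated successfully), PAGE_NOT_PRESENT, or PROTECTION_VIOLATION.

Trace:
#0 VA=0x38086EE (w,kernel):
  L0 @0x2B[28] → 0x2C007  P=1,RW=1,US=1,PS=0
  L1 @0x2C[8] → 0x2F007  P=1,RW=1,US=1,PS=0
  → PA=0x2F6EE  (2 entries read)
#1 VA=0xA141C2 (r,user):
  L0 @0x2B[5] → 0x30007  P=1,RW=1,US=1,PS=0
  L1 @0x30[20] → 0x34003  P=1,RW=1,US=0,PS=0
  ✗ PROTECTION_VIOLATION  [2 reads]
#2 VA=0x1800A86 (r,user):
  L0 @0x2B[12] → 0x3D006  P=0,RW=1,US=1,PS=0
  ✗ PAGE_NOT_PRESENT  [1 reads]
#3 VA=0x201ED7E (r,user):
  L0 @0x2B[16] → 0x38007  P=1,RW=1,US=1,PS=0
  L1 @0x38[30] → 0x39007  P=1,RW=1,US=1,PS=0
  → PA=0x39D7E  (2 entries read)
#4 VA=0x201ED7E (r,kernel):
  TLB hit vpn=0x201E → PA=0x39D7E
#5 VA=0x100C254 (w,kernel):
  L0 @0x2B[8] → 0x3B007  P=1,RW=1,US=1,PS=0
  L1 @0x3B[12] → 0x3C007  P=1,RW=1,US=1,PS=0
  → PA=0x3C254  (2 entries read)

Access #5 fault: NONE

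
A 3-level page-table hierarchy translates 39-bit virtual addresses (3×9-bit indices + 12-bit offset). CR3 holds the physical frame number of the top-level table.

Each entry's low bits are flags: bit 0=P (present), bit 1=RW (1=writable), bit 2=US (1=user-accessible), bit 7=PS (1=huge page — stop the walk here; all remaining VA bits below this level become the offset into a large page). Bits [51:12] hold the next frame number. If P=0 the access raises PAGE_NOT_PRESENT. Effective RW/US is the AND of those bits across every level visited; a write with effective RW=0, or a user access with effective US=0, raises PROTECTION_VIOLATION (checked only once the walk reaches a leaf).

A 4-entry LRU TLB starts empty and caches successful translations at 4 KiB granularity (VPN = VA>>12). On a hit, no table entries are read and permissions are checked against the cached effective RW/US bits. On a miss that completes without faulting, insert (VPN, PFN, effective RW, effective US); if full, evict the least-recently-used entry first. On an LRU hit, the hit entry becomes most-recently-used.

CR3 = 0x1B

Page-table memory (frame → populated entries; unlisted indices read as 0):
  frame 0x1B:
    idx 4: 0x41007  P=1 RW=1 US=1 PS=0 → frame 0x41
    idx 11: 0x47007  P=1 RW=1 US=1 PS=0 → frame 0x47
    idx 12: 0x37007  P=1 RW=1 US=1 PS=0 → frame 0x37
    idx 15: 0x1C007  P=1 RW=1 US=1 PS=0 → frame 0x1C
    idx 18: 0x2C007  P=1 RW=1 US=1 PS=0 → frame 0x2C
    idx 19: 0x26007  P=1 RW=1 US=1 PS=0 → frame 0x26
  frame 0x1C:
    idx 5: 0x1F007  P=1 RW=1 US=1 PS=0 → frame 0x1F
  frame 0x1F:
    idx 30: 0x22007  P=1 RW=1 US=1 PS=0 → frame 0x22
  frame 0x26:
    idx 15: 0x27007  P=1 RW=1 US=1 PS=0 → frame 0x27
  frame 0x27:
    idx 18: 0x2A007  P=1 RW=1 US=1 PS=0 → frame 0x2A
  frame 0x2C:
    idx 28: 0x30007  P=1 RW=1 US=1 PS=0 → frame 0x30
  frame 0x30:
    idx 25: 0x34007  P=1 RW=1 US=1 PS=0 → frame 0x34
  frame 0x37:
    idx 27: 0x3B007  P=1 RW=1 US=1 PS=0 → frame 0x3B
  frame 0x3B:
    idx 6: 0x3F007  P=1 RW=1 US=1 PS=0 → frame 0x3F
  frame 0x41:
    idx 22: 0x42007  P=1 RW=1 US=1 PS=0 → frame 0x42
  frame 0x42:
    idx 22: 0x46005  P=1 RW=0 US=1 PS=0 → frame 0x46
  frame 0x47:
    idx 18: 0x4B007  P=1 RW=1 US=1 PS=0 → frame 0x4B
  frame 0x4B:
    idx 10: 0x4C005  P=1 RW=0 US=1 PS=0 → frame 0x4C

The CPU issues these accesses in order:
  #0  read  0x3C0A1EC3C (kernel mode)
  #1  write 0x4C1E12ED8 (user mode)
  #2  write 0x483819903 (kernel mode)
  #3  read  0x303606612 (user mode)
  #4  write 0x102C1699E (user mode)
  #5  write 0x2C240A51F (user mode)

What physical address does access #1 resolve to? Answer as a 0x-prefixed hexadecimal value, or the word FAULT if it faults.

Per-access translation:
#0 VA=0x3C0A1EC3C (r,kernel):
  L0 @0x1B[15] → 0x1C007  P=1,RW=1,US=1,PS=0
  L1 @0x1C[5] → 0x1F007  P=1,RW=1,US=1,PS=0
  L2 @0x1F[30] → 0x22007  P=1,RW=1,US=1,PS=0
  ⇒ phys 0x22C3C  [3 reads]
#1 VA=0x4C1E12ED8 (w,user):
  L0 @0x1B[19] → 0x26007  P=1,RW=1,US=1,PS=0
  L1 @0x26[15] → 0x27007  P=1,RW=1,US=1,PS=0
  L2 @0x27[18] → 0x2A007  P=1,RW=1,US=1,PS=0
  ⇒ phys 0x2AED8  [3 reads]
#2 VA=0x483819903 (w,kernel):
  L0 @0x1B[18] → 0x2C007  P=1,RW=1,US=1,PS=0
  L1 @0x2C[28] → 0x30007  P=1,RW=1,US=1,PS=0
  L2 @0x30[25] → 0x34007  P=1,RW=1,US=1,PS=0
  ⇒ phys 0x34903  [3 reads]
#3 VA=0x303606612 (r,user):
  L0 @0x1B[12] → 0x37007  P=1,RW=1,US=1,PS=0
  L1 @0x37[27] → 0x3B007  P=1,RW=1,US=1,PS=0
  L2 @0x3B[6] → 0x3F007  P=1,RW=1,US=1,PS=0
  ⇒ phys 0x3F612  [3 reads]
#4 VA=0x102C1699E (w,user):
  L0 @0x1B[4] → 0x41007  P=1,RW=1,US=1,PS=0
  L1 @0x41[22] → 0x42007  P=1,RW=1,US=1,PS=0
  L2 @0x42[22] → 0x46005  P=1,RW=0,US=1,PS=0
  → PROTECTION_VIOLATION  (3 entries read)
#5 VA=0x2C240A51F (w,user):
  L0 @0x1B[11] → 0x47007  P=1,RW=1,US=1,PS=0
  L1 @0x47[18] → 0x4B007  P=1,RW=1,US=1,PS=0
  L2 @0x4B[10] → 0x4C005  P=1,RW=0,US=1,PS=0
  → PROTECTION_VIOLATION  (3 entries read)

Access #1 PA: 0x2AED8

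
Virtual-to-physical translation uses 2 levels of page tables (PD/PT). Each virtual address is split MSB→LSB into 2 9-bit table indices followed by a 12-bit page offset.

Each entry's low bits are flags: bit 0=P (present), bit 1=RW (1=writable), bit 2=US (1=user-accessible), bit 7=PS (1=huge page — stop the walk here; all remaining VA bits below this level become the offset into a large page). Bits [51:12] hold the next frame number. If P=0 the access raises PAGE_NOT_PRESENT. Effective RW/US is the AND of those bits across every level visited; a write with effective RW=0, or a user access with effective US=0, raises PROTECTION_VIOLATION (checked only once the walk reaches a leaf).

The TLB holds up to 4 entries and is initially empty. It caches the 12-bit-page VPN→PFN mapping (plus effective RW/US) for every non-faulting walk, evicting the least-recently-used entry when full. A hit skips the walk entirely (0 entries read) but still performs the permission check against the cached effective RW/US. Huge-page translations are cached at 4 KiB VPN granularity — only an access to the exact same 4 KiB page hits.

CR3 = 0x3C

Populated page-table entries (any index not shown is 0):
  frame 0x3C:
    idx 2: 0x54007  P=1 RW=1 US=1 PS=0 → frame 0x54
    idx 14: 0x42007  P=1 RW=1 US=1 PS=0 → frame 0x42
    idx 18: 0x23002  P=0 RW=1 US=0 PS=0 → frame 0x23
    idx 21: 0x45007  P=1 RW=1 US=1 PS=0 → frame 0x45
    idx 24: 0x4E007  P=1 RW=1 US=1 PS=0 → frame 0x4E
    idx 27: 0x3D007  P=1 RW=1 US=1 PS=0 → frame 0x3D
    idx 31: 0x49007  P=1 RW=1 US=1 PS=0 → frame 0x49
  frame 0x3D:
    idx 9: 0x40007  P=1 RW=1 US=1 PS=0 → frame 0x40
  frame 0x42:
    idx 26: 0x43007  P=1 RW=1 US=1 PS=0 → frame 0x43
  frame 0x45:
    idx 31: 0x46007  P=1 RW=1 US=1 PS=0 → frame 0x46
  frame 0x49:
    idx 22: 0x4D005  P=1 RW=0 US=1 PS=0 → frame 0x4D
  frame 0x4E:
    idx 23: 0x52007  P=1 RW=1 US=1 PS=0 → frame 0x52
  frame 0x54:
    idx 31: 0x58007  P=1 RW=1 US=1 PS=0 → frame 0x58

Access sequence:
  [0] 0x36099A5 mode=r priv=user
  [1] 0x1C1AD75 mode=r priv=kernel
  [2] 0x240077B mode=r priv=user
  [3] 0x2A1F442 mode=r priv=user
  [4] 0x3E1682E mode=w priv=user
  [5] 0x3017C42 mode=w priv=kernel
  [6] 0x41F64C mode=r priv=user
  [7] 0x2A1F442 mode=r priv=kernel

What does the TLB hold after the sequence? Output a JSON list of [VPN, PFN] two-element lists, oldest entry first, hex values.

Trace:
#0 VA=0x36099A5 (r,user):
  L0: frame=0x3C idx=27 entry=0x3D007 [P=1 RW=1 US=1 PS=0]
  L1: frame=0x3D idx=9 entry=0x40007 [P=1 RW=1 US=1 PS=0]
  ✓ 0x409A5  — 2 lookups
#1 VA=0x1C1AD75 (r,kernel):
  L0: frame=0x3C idx=14 entry=0x42007 [P=1 RW=1 US=1 PS=0]
  L1: frame=0x42 idx=26 entry=0x43007 [P=1 RW=1 US=1 PS=0]
  ✓ 0x43D75  — 2 lookups
#2 VA=0x240077B (r,user):
  L0: frame=0x3C idx=18 entry=0x23002 [P=0 RW=1 US=0 PS=0]
  ✗ PAGE_NOT_PRESENT  [1 reads]
#3 VA=0x2A1F442 (r,user):
  L0: frame=0x3C idx=21 entry=0x45007 [P=1 RW=1 US=1 PS=0]
  L1: frame=0x45 idx=31 entry=0x46007 [P=1 RW=1 US=1 PS=0]
  ✓ 0x46442  — 2 lookups
#4 VA=0x3E1682E (w,user):
  L0: frame=0x3C idx=31 entry=0x49007 [P=1 RW=1 US=1 PS=0]
  L1: frame=0x49 idx=22 entry=0x4D005 [P=1 RW=0 US=1 PS=0]
  ✗ PROTECTION_VIOLATION  [2 reads]
#5 VA=0x3017C42 (w,kernel):
  L0: frame=0x3C idx=24 entry=0x4E007 [P=1 RW=1 US=1 PS=0]
  L1: frame=0x4E idx=23 entry=0x52007 [P=1 RW=1 US=1 PS=0]
  ✓ 0x52C42  — 2 lookups
#6 VA=0x41F64C (r,user):
  L0: frame=0x3C idx=2 entry=0x54007 [P=1 RW=1 US=1 PS=0]
  L1: frame=0x54 idx=31 entry=0x58007 [P=1 RW=1 US=1 PS=0]
  ✓ 0x5864C  — 2 lookups
#7 VA=0x2A1F442 (r,kernel):
  TLB hit vpn=0x2A1F → PA=0x46442

TLB: [["0x1C1A", "0x43"], ["0x3017", "0x52"], ["0x41F", "0x58"], ["0x2A1F", "0x46"]]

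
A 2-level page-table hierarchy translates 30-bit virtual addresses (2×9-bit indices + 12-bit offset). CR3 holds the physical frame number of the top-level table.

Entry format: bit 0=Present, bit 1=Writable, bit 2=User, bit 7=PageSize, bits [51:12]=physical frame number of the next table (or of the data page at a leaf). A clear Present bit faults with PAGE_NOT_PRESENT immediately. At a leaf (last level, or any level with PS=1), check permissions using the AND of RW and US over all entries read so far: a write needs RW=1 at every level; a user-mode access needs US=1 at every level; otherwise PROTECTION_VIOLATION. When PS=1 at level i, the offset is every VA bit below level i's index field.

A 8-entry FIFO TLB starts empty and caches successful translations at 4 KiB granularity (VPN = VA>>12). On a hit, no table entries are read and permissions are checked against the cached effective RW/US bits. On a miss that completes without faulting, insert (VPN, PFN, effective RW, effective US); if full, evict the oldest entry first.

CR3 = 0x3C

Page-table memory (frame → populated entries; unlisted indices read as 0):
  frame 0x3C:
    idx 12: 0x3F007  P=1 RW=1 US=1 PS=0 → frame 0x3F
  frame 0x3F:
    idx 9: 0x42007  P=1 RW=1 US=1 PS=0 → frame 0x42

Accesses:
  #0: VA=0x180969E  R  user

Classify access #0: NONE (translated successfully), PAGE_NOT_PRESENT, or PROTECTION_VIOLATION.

Walk each access:
#0 VA=0x180969E (r,user):
  L0: frame=0x3C idx=12 entry=0x3F007 [P=1 RW=1 US=1 PS=0]
  L1: frame=0x3F idx=9 entry=0x42007 [P=1 RW=1 US=1 PS=0]
  → PA=0x4269E  (2 entries read)

Access #0 fault: NONE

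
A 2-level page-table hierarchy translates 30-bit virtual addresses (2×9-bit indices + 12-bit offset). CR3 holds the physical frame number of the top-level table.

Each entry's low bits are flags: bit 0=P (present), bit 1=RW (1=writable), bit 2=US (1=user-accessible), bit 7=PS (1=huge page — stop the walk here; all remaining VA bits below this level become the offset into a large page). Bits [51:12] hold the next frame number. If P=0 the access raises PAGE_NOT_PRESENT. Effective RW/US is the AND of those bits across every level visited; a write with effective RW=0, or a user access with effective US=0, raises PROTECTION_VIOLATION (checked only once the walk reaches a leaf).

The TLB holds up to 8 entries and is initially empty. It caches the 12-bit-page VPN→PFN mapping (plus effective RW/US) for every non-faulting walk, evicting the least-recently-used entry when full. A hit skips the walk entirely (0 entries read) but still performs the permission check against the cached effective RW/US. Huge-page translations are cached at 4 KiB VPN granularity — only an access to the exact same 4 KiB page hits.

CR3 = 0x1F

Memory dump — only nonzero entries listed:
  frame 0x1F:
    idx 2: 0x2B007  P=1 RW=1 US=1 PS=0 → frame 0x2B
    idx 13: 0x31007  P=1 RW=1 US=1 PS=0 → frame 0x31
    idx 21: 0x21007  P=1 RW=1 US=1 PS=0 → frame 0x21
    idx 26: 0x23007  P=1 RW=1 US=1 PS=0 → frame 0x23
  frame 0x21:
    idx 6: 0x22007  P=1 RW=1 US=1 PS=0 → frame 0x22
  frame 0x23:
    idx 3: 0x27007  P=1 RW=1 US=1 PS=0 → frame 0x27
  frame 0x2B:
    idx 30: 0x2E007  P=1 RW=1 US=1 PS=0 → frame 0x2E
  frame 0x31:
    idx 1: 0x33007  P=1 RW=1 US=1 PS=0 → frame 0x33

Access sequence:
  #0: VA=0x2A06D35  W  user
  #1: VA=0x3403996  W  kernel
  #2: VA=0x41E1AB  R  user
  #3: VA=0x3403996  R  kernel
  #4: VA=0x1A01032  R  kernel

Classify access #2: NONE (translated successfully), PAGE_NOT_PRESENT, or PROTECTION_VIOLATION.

Trace:
#0 VA=0x2A06D35 (w,user):
  [0] read 0x1F idx=21: raw=0x21007 flags P=1 W=1 U=1 S=0
  [1] read 0x21 idx=6: raw=0x22007 flags P=1 W=1 U=1 S=0
  ⇒ phys 0x22D35  [2 reads]
#1 VA=0x3403996 (w,kernel):
  [0] read 0x1F idx=26: raw=0x23007 flags P=1 W=1 U=1 S=0
  [1] read 0x23 idx=3: raw=0x27007 flags P=1 W=1 U=1 S=0
  ⇒ phys 0x27996  [2 reads]
#2 VA=0x41E1AB (r,user):
  [0] read 0x1F idx=2: raw=0x2B007 flags P=1 W=1 U=1 S=0
  [1] read 0x2B idx=30: raw=0x2E007 flags P=1 W=1 U=1 S=0
  ⇒ phys 0x2E1AB  [2 reads]
#3 VA=0x3403996 (r,kernel):
  TLB hit vpn=0x3403 → PA=0x27996
#4 VA=0x1A01032 (r,kernel):
  [0] read 0x1F idx=13: raw=0x31007 flags P=1 W=1 U=1 S=0
  [1] read 0x31 idx=1: raw=0x33007 flags P=1 W=1 U=1 S=0
  ⇒ phys 0x33032  [2 reads]

Access #2 fault: NONE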